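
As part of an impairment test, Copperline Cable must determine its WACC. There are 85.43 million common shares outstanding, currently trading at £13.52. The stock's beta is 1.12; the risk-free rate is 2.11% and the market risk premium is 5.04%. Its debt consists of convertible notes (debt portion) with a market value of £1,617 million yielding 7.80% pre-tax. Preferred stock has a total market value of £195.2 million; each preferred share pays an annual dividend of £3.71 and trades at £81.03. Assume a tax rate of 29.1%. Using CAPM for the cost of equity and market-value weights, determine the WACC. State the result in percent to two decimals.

Cost of equity via CAPM: Re = 2.11% + 1.12 × 5.04% = 7.7548%.
Cost of preferred: Rp = 3.71 / 81.03 = 4.5786%.
Market value of equity E = 13.52 × 85.43m = 1155.0136m.
Total capital V = 1155.0136 + 195.2 + 1617 = 2967.2136.
Equity: weight = 1155.0136/2967.2136 = 0.3893; cost = 7.7548%.
Preferred: weight = 195.2/2967.2136 = 0.0658; cost = 4.5786%.
Convertible notes (debt portion): weight = 1617/2967.2136 = 0.5450; after-tax cost = 7.8% × (1 − 29.1%) = 5.5302%.
WACC = 0.3893 × 7.7548% + 0.0658 × 4.5786% + 0.5450 × 5.5302% = 6.3335%.

6.33%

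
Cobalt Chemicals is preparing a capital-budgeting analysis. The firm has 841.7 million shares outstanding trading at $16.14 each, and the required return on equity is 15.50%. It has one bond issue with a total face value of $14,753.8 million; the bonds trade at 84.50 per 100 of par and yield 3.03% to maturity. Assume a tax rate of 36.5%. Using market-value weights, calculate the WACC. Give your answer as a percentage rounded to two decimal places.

9.00%

Market value of equity E = 16.14 × 841.7m = 13585.038m. Market value of debt D = 14753.8m × 84.5/100 = 12466.961m.
Total capital V = 13585.038 + 12466.961 = 26051.999.
Equity: weight = 13585.038/26051.999 = 0.5215; cost = 15.5%.
Bonds outstanding: weight = 12466.961/26051.999 = 0.4785; after-tax cost = 3.03% × (1 − 36.5%) = 1.9240%.
WACC = 0.5215 × 15.5000% + 0.4785 × 1.9240% = 9.0033%.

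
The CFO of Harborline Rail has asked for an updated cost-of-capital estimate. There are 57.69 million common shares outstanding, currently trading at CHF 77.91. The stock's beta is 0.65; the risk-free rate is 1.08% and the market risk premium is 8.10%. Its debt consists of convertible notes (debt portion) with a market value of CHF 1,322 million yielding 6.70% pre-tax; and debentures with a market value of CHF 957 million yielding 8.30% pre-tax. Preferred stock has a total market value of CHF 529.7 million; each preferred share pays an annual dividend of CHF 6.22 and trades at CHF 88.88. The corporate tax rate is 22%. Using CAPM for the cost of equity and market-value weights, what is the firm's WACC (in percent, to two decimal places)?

6.21%

Cost of equity via CAPM: Re = 1.08% + 0.65 × 8.1% = 6.3450%.
Cost of preferred: Rp = 6.22 / 88.88 = 6.9982%.
Market value of equity E = 77.91 × 57.69m = 4494.6279m.
Total capital V = 4494.6279 + 529.7 + 1322 + 957 = 7303.3279.
Equity: weight = 4494.6279/7303.3279 = 0.6154; cost = 6.345%.
Preferred: weight = 529.7/7303.3279 = 0.0725; cost = 6.9982%.
Convertible notes (debt portion): weight = 1322/7303.3279 = 0.1810; after-tax cost = 6.7% × (1 − 22%) = 5.2260%.
Debentures: weight = 957/7303.3279 = 0.1310; after-tax cost = 8.3% × (1 − 22%) = 6.4740%.
WACC = 0.6154 × 6.3450% + 0.0725 × 6.9982% + 0.1810 × 5.2260% + 0.1310 × 6.4740% = 6.2067%.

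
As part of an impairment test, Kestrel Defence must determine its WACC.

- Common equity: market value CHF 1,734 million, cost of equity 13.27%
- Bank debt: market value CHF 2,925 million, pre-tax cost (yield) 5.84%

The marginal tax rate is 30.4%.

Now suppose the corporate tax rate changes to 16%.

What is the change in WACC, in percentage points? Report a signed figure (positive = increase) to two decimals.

Current WACC:
Total capital V = 1734 + 2925 = 4659.
Equity: weight = 1734/4659 = 0.3722; cost = 13.27%.
Bank debt: weight = 2925/4659 = 0.6278; after-tax cost = 5.84% × (1 − 30.4%) = 4.0646%.
WACC = 0.3722 × 13.2700% + 0.6278 × 4.0646% = 7.4907%.
After the change:
Total capital V = 1734 + 2925 = 4659.
Equity: weight = 1734/4659 = 0.3722; cost = 13.27%.
Bank debt: weight = 2925/4659 = 0.6278; after-tax cost = 5.84% × (1 − 16%) = 4.9056%.
WACC = 0.3722 × 13.2700% + 0.6278 × 4.9056% = 8.0187%.
Change in WACC = 8.0187% − 7.4907% = 0.5280 pp.

+0.53 pp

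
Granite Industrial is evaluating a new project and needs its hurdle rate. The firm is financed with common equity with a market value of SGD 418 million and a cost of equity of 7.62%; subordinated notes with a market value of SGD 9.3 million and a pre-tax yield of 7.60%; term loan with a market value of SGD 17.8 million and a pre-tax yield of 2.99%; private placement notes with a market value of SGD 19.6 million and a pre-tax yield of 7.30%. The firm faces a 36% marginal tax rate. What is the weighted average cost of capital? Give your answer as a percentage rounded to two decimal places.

Total capital V = 418 + 9.3 + 17.8 + 19.6 = 464.7.
Equity: weight = 418/464.7 = 0.8995; cost = 7.62%.
Subordinated notes: weight = 9.3/464.7 = 0.0200; after-tax cost = 7.6% × (1 − 36%) = 4.8640%.
Term loan: weight = 17.8/464.7 = 0.0383; after-tax cost = 2.99% × (1 − 36%) = 1.9136%.
Private placement notes: weight = 19.6/464.7 = 0.0422; after-tax cost = 7.3% × (1 − 36%) = 4.6720%.
WACC = 0.8995 × 7.6200% + 0.0200 × 4.8640% + 0.0383 × 1.9136% + 0.0422 × 4.6720% = 7.2219%.

7.22%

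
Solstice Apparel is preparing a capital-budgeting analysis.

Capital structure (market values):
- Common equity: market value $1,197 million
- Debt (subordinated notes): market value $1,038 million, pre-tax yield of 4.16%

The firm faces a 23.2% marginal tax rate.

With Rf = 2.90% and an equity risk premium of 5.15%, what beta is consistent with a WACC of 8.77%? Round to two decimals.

2.08

Total capital V = 1197 + 1038 = 2235.
Equity weight = 1197/2235 = 0.5356.
Subordinated notes weight = 1038/2235 = 0.4644.
Debt contribution = 0.4644 × 4.16% × (1 − 23.2%) = 1.4838%.
Required equity contribution = 8.77% − 1.4838% = 7.2862%  ⇒  Re = 13.6046%.
CAPM: 13.6046% = 2.9% + β × 5.15%  ⇒  β = 2.0786.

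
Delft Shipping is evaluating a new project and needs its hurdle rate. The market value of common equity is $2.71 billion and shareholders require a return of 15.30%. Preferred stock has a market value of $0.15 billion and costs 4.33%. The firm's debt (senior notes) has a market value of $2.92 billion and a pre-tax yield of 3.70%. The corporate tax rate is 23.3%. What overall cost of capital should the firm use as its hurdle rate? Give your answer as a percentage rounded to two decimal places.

8.72%

Total capital V = 2.71 + 0.15 + 2.92 = 5.78.
Equity: weight = 2.71/5.78 = 0.4689; cost = 15.3%.
Preferred: weight = 0.15/5.78 = 0.0260; cost = 4.33%.
Senior notes: weight = 2.92/5.78 = 0.5052; after-tax cost = 3.7% × (1 − 23.3%) = 2.8379%.
WACC = 0.4689 × 15.3000% + 0.0260 × 4.3300% + 0.5052 × 2.8379% = 8.7196%.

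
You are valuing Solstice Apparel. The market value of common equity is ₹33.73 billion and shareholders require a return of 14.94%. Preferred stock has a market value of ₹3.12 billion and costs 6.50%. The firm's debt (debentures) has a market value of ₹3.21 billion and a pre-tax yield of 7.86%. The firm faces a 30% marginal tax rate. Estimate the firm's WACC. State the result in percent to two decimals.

Total capital V = 33.73 + 3.12 + 3.21 = 40.06.
Equity: weight = 33.73/40.06 = 0.8420; cost = 14.94%.
Preferred: weight = 3.12/40.06 = 0.0779; cost = 6.5%.
Debentures: weight = 3.21/40.06 = 0.0801; after-tax cost = 7.86% × (1 − 30%) = 5.5020%.
WACC = 0.8420 × 14.9400% + 0.0779 × 6.5000% + 0.0801 × 5.5020% = 13.5264%.

13.53%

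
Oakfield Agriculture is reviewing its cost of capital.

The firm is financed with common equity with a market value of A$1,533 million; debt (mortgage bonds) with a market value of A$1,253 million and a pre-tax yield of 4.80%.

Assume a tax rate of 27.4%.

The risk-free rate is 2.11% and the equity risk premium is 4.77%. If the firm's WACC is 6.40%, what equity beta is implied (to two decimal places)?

1.40

Total capital V = 1533 + 1253 = 2786.
Equity weight = 1533/2786 = 0.5503.
Mortgage bonds weight = 1253/2786 = 0.4497.
Debt contribution = 0.4497 × 4.8% × (1 − 27.4%) = 1.5673%.
Required equity contribution = 6.4% − 1.5673% = 4.8327%  ⇒  Re = 8.7827%.
CAPM: 8.7827% = 2.11% + β × 4.77%  ⇒  β = 1.3989.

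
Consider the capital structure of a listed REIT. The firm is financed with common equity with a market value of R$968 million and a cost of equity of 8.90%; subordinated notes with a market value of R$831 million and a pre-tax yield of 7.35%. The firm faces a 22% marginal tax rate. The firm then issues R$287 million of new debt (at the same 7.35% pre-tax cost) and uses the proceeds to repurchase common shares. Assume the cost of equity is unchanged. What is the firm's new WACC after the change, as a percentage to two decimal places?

After the change:
Total capital V = 681 + 1118 = 1799.
Equity: weight = 681/1799 = 0.3785; cost = 8.9%.
Subordinated notes: weight = 1118/1799 = 0.6215; after-tax cost = 7.35% × (1 − 22%) = 5.7330%.
WACC = 0.3785 × 8.9000% + 0.6215 × 5.7330% = 6.9318%.

6.93%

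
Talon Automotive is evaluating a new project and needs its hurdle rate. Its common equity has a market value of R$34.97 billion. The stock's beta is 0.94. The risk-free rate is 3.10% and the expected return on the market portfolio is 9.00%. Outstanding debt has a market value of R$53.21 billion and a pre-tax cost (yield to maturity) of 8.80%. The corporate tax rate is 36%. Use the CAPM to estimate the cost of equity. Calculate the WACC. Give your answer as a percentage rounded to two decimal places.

Market risk premium = 9.0% − 3.1% = 5.9%.
Cost of equity via CAPM: Re = 3.1% + 0.94 × 5.9% = 8.6460%.
Total capital V = 34.97 + 53.21 = 88.18.
Equity: weight = 34.97/88.18 = 0.3966; cost = 8.646%.
Debt: weight = 53.21/88.18 = 0.6034; after-tax cost = 8.8% × (1 − 36%) = 5.6320%.
WACC = 0.3966 × 8.6460% + 0.6034 × 5.6320% = 6.8273%.

6.83%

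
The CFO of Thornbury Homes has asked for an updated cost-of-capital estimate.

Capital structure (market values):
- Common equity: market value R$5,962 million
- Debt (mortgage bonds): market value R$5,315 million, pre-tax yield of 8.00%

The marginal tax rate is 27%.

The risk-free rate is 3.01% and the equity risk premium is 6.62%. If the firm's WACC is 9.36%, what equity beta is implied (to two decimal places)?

Total capital V = 5962 + 5315 = 11277.
Equity weight = 5962/11277 = 0.5287.
Mortgage bonds weight = 5315/11277 = 0.4713.
Debt contribution = 0.4713 × 8% × (1 − 27%) = 2.7525%.
Required equity contribution = 9.36% − 2.7525% = 6.6075%  ⇒  Re = 12.4980%.
CAPM: 12.4980% = 3.01% + β × 6.62%  ⇒  β = 1.4332.

1.43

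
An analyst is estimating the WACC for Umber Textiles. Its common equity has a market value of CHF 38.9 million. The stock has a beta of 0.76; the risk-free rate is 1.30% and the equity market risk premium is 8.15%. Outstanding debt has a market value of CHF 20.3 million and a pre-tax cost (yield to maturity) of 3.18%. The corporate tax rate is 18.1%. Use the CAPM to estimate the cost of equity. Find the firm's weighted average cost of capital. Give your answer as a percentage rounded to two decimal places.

5.82%

Cost of equity via CAPM: Re = 1.3% + 0.76 × 8.15% = 7.4940%.
Total capital V = 38.9 + 20.3 = 59.2.
Equity: weight = 38.9/59.2 = 0.6571; cost = 7.494%.
Debt: weight = 20.3/59.2 = 0.3429; after-tax cost = 3.18% × (1 − 18.1%) = 2.6044%.
WACC = 0.6571 × 7.4940% + 0.3429 × 2.6044% = 5.8173%.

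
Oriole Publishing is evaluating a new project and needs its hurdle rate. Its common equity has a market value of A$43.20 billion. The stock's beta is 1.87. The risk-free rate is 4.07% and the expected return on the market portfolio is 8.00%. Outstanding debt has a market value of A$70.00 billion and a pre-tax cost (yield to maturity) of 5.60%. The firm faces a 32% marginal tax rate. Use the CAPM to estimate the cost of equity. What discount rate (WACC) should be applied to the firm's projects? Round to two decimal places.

Market risk premium = 8.0% − 4.07% = 3.93%.
Cost of equity via CAPM: Re = 4.07% + 1.87 × 3.93% = 11.4191%.
Total capital V = 43.2 + 70 = 113.2.
Equity: weight = 43.2/113.2 = 0.3816; cost = 11.4191%.
Debt: weight = 70/113.2 = 0.6184; after-tax cost = 5.6% × (1 − 32%) = 3.8080%.
WACC = 0.3816 × 11.4191% + 0.6184 × 3.8080% = 6.7126%.

6.71%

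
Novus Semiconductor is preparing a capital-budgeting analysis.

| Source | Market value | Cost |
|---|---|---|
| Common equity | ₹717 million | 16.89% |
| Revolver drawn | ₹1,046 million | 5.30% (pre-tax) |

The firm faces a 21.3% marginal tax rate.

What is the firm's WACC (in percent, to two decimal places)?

Total capital V = 717 + 1046 = 1763.
Equity: weight = 717/1763 = 0.4067; cost = 16.89%.
Revolver drawn: weight = 1046/1763 = 0.5933; after-tax cost = 5.3% × (1 − 21.3%) = 4.1711%.
WACC = 0.4067 × 16.8900% + 0.5933 × 4.1711% = 9.3438%.

9.34%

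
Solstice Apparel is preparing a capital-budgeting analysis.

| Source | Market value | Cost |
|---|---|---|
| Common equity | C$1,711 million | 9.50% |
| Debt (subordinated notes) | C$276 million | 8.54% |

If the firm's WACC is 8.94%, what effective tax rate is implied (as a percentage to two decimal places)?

35.97%

Total capital V = 1711 + 276 = 1987.
Equity weight = 1711/1987 = 0.8611.
Subordinated notes weight = 276/1987 = 0.1389.
Equity contribution = 0.8611 × 9.5% = 8.1804%.
Debt contribution must be 8.94% − 8.1804% = 0.7596%.
0.1389 × 8.54% × (1 − T) = 0.7596%  ⇒  (1 − T) = 0.6403.
T = 35.9671%.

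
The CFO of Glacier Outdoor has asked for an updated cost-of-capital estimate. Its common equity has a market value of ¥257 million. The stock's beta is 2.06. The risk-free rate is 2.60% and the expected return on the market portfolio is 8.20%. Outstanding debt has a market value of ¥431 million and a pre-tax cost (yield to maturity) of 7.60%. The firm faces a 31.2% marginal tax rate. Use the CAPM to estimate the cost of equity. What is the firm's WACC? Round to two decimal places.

Market risk premium = 8.2% − 2.6% = 5.6%.
Cost of equity via CAPM: Re = 2.6% + 2.06 × 5.6% = 14.1360%.
Total capital V = 257 + 431 = 688.
Equity: weight = 257/688 = 0.3735; cost = 14.136%.
Debt: weight = 431/688 = 0.6265; after-tax cost = 7.6% × (1 − 31.2%) = 5.2288%.
WACC = 0.3735 × 14.1360% + 0.6265 × 5.2288% = 8.5561%.

8.56%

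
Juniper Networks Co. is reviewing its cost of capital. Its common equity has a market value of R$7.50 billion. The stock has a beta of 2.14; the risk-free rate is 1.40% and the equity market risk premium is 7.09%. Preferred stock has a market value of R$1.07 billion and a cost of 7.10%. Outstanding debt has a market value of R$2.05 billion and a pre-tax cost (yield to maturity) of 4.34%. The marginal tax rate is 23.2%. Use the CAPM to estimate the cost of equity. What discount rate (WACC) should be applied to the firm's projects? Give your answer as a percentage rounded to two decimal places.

Cost of equity via CAPM: Re = 1.4% + 2.14 × 7.09% = 16.5726%.
Total capital V = 7.5 + 1.07 + 2.05 = 10.62.
Equity: weight = 7.5/10.62 = 0.7062; cost = 16.5726%.
Preferred: weight = 1.07/10.62 = 0.1008; cost = 7.1%.
Debt: weight = 2.05/10.62 = 0.1930; after-tax cost = 4.34% × (1 − 23.2%) = 3.3331%.
WACC = 0.7062 × 16.5726% + 0.1008 × 7.1000% + 0.1930 × 3.3331% = 13.0626%.

13.06%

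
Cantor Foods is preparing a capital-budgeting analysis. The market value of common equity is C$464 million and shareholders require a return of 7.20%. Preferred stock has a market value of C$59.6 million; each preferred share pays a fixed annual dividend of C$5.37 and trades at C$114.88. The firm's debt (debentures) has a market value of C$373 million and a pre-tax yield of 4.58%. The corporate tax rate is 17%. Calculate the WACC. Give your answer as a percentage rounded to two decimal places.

Cost of preferred: Rp = 5.37 / 114.88 = 4.6744%.
Total capital V = 464 + 59.6 + 373 = 896.6.
Equity: weight = 464/896.6 = 0.5175; cost = 7.2%.
Preferred: weight = 59.6/896.6 = 0.0665; cost = 4.6744%.
Debentures: weight = 373/896.6 = 0.4160; after-tax cost = 4.58% × (1 − 17%) = 3.8014%.
WACC = 0.5175 × 7.2000% + 0.0665 × 4.6744% + 0.4160 × 3.8014% = 5.6182%.

5.62%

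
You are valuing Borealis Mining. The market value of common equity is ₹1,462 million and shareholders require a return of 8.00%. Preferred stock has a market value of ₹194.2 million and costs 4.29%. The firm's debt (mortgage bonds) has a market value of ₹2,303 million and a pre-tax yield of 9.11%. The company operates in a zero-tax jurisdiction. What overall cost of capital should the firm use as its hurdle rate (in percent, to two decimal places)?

8.46%

Total capital V = 1462 + 194.2 + 2303 = 3959.2.
Equity: weight = 1462/3959.2 = 0.3693; cost = 8%.
Preferred: weight = 194.2/3959.2 = 0.0491; cost = 4.29%.
Mortgage bonds: weight = 2303/3959.2 = 0.5817; after-tax cost = 9.11% × (1 − 0%) = 9.1100%.
WACC = 0.3693 × 8.0000% + 0.0491 × 4.2900% + 0.5817 × 9.1100% = 8.4637%.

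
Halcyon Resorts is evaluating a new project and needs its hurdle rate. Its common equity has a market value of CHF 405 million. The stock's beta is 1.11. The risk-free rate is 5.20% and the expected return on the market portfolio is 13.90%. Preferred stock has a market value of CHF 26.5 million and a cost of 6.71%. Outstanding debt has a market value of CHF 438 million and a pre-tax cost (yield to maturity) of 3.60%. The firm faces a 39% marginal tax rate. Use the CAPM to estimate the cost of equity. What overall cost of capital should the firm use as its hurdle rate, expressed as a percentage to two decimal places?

8.23%

Market risk premium = 13.9% − 5.2% = 8.7%.
Cost of equity via CAPM: Re = 5.2% + 1.11 × 8.7% = 14.8570%.
Total capital V = 405 + 26.5 + 438 = 869.5.
Equity: weight = 405/869.5 = 0.4658; cost = 14.857%.
Preferred: weight = 26.5/869.5 = 0.0305; cost = 6.71%.
Debt: weight = 438/869.5 = 0.5037; after-tax cost = 3.6% × (1 − 39%) = 2.1960%.
WACC = 0.4658 × 14.8570% + 0.0305 × 6.7100% + 0.5037 × 2.1960% = 8.2309%.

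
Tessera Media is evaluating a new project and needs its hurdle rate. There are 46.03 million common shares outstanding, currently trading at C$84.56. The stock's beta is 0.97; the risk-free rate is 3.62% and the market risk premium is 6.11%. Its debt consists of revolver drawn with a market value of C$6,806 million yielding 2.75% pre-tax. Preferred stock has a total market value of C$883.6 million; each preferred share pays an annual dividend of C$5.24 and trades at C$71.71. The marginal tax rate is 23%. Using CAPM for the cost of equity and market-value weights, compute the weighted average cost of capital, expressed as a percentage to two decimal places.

5.01%

Cost of equity via CAPM: Re = 3.62% + 0.97 × 6.11% = 9.5467%.
Cost of preferred: Rp = 5.24 / 71.71 = 7.3072%.
Market value of equity E = 84.56 × 46.03m = 3892.2968m.
Total capital V = 3892.2968 + 883.6 + 6806 = 11581.8968.
Equity: weight = 3892.2968/11581.8968 = 0.3361; cost = 9.5467%.
Preferred: weight = 883.6/11581.8968 = 0.0763; cost = 7.3072%.
Revolver drawn: weight = 6806/11581.8968 = 0.5876; after-tax cost = 2.75% × (1 − 23%) = 2.1175%.
WACC = 0.3361 × 9.5467% + 0.0763 × 7.3072% + 0.5876 × 2.1175% = 5.0101%.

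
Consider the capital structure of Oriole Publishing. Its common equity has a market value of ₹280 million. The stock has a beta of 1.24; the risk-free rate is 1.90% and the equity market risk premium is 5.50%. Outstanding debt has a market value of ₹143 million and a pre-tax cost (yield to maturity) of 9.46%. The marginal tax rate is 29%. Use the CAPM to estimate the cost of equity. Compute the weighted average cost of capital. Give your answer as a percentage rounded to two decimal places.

Cost of equity via CAPM: Re = 1.9% + 1.24 × 5.5% = 8.7200%.
Total capital V = 280 + 143 = 423.
Equity: weight = 280/423 = 0.6619; cost = 8.72%.
Debt: weight = 143/423 = 0.3381; after-tax cost = 9.46% × (1 − 29%) = 6.7166%.
WACC = 0.6619 × 8.7200% + 0.3381 × 6.7166% = 8.0427%.

8.04%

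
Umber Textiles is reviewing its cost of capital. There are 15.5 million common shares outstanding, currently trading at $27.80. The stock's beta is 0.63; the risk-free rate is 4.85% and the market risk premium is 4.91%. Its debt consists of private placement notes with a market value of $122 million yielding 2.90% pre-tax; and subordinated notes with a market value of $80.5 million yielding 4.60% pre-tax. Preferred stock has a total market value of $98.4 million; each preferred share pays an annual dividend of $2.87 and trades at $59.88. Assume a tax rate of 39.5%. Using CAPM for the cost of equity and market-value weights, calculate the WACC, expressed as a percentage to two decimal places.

5.92%

Cost of equity via CAPM: Re = 4.85% + 0.63 × 4.91% = 7.9433%.
Cost of preferred: Rp = 2.87 / 59.88 = 4.7929%.
Market value of equity E = 27.8 × 15.5m = 430.9m.
Total capital V = 430.9 + 98.4 + 122 + 80.5 = 731.8.
Equity: weight = 430.9/731.8 = 0.5888; cost = 7.9433%.
Preferred: weight = 98.4/731.8 = 0.1345; cost = 4.7929%.
Private placement notes: weight = 122/731.8 = 0.1667; after-tax cost = 2.9% × (1 − 39.5%) = 1.7545%.
Subordinated notes: weight = 80.5/731.8 = 0.1100; after-tax cost = 4.6% × (1 − 39.5%) = 2.7830%.
WACC = 0.5888 × 7.9433% + 0.1345 × 4.7929% + 0.1667 × 1.7545% + 0.1100 × 2.7830% = 5.9203%.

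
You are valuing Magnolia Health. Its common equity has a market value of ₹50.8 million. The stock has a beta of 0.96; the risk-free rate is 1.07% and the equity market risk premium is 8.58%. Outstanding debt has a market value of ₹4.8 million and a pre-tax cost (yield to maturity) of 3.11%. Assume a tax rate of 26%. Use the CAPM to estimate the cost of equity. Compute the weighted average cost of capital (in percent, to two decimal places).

8.70%

Cost of equity via CAPM: Re = 1.07% + 0.96 × 8.58% = 9.3068%.
Total capital V = 50.8 + 4.8 = 55.6.
Equity: weight = 50.8/55.6 = 0.9137; cost = 9.3068%.
Debt: weight = 4.8/55.6 = 0.0863; after-tax cost = 3.11% × (1 − 26%) = 2.3014%.
WACC = 0.9137 × 9.3068% + 0.0863 × 2.3014% = 8.7020%.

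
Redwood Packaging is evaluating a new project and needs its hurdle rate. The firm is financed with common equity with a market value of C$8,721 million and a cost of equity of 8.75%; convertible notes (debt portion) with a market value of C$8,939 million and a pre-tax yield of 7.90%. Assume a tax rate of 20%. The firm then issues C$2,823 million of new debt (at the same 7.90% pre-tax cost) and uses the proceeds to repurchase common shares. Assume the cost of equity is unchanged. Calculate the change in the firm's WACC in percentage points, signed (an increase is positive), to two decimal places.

Current WACC:
Total capital V = 8721 + 8939 = 17660.
Equity: weight = 8721/17660 = 0.4938; cost = 8.75%.
Convertible notes (debt portion): weight = 8939/17660 = 0.5062; after-tax cost = 7.9% × (1 − 20%) = 6.3200%.
WACC = 0.4938 × 8.7500% + 0.5062 × 6.3200% = 7.5200%.
After the change:
Total capital V = 5898 + 11762 = 17660.
Equity: weight = 5898/17660 = 0.3340; cost = 8.75%.
Convertible notes (debt portion): weight = 11762/17660 = 0.6660; after-tax cost = 7.9% × (1 − 20%) = 6.3200%.
WACC = 0.3340 × 8.7500% + 0.6660 × 6.3200% = 7.1316%.
Change in WACC = 7.1316% − 7.5200% = -0.3884 pp.

-0.39 pp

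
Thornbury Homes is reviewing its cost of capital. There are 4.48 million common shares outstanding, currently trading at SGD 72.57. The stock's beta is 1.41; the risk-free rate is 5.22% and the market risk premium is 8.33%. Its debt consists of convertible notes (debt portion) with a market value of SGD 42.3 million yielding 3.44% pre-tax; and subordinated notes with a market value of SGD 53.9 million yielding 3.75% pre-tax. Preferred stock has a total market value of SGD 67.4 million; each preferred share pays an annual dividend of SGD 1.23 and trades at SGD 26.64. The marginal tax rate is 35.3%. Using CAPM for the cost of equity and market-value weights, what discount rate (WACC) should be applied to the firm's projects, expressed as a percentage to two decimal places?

12.38%

Cost of equity via CAPM: Re = 5.22% + 1.41 × 8.33% = 16.9653%.
Cost of preferred: Rp = 1.23 / 26.64 = 4.6171%.
Market value of equity E = 72.57 × 4.48m = 325.1136m.
Total capital V = 325.1136 + 67.4 + 42.3 + 53.9 = 488.7136.
Equity: weight = 325.1136/488.7136 = 0.6652; cost = 16.9653%.
Preferred: weight = 67.4/488.7136 = 0.1379; cost = 4.6171%.
Convertible notes (debt portion): weight = 42.3/488.7136 = 0.0866; after-tax cost = 3.44% × (1 − 35.3%) = 2.2257%.
Subordinated notes: weight = 53.9/488.7136 = 0.1103; after-tax cost = 3.75% × (1 − 35.3%) = 2.4263%.
WACC = 0.6652 × 16.9653% + 0.1379 × 4.6171% + 0.0866 × 2.2257% + 0.1103 × 2.4263% = 12.3830%.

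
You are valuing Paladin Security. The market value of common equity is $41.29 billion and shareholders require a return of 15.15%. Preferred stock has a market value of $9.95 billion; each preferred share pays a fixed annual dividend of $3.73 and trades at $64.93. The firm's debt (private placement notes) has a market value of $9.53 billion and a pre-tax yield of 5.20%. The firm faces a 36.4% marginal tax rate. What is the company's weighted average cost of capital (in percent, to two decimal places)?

Cost of preferred: Rp = 3.73 / 64.93 = 5.7446%.
Total capital V = 41.29 + 9.95 + 9.53 = 60.77.
Equity: weight = 41.29/60.77 = 0.6794; cost = 15.15%.
Preferred: weight = 9.95/60.77 = 0.1637; cost = 5.7446%.
Private placement notes: weight = 9.53/60.77 = 0.1568; after-tax cost = 5.2% × (1 − 36.4%) = 3.3072%.
WACC = 0.6794 × 15.1500% + 0.1637 × 5.7446% + 0.1568 × 3.3072% = 11.7528%.

11.75%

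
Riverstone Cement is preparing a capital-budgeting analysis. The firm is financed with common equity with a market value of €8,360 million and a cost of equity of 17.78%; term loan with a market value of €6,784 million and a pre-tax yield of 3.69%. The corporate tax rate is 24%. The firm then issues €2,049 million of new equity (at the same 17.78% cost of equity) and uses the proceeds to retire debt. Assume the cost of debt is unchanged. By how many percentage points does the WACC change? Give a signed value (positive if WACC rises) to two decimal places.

+2.03 pp

Current WACC:
Total capital V = 8360 + 6784 = 15144.
Equity: weight = 8360/15144 = 0.5520; cost = 17.78%.
Term loan: weight = 6784/15144 = 0.4480; after-tax cost = 3.69% × (1 − 24%) = 2.8044%.
WACC = 0.5520 × 17.7800% + 0.4480 × 2.8044% = 11.0714%.
After the change:
Total capital V = 10409 + 4735 = 15144.
Equity: weight = 10409/15144 = 0.6873; cost = 17.78%.
Term loan: weight = 4735/15144 = 0.3127; after-tax cost = 3.69% × (1 − 24%) = 2.8044%.
WACC = 0.6873 × 17.7800% + 0.3127 × 2.8044% = 13.0977%.
Change in WACC = 13.0977% − 11.0714% = 2.0262 pp.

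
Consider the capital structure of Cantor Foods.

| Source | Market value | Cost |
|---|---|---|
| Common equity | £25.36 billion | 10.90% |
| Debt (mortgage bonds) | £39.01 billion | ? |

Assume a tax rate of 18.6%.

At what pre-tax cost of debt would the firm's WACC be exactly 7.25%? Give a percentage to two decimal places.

5.99%

Total capital V = 25.36 + 39.01 = 64.37.
Equity weight = 25.36/64.37 = 0.3940.
Mortgage bonds weight = 39.01/64.37 = 0.6060.
Equity contribution = 0.3940 × 10.9% = 4.2943%.
Remaining for debt = 7.25% − 4.2943% = 2.9557%.
Rd × (1 − 18.6%) × 0.6060 = 2.9557%  ⇒  Rd = 5.9916%.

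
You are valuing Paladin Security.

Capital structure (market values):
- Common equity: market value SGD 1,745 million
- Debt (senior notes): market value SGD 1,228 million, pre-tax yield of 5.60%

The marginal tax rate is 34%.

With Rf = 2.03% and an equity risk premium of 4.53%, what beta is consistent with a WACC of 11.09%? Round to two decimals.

Total capital V = 1745 + 1228 = 2973.
Equity weight = 1745/2973 = 0.5869.
Senior notes weight = 1228/2973 = 0.4131.
Debt contribution = 0.4131 × 5.6% × (1 − 34%) = 1.5266%.
Required equity contribution = 11.09% − 1.5266% = 9.5634%  ⇒  Re = 16.2933%.
CAPM: 16.2933% = 2.03% + β × 4.53%  ⇒  β = 3.1486.

3.15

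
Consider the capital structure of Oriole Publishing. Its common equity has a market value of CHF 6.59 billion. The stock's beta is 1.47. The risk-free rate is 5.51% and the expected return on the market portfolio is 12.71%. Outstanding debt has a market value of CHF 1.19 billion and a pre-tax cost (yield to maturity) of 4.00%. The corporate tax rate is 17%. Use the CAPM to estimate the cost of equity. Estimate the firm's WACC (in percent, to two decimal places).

14.14%

Market risk premium = 12.71% − 5.51% = 7.2%.
Cost of equity via CAPM: Re = 5.51% + 1.47 × 7.2% = 16.0940%.
Total capital V = 6.59 + 1.19 = 7.78.
Equity: weight = 6.59/7.78 = 0.8470; cost = 16.094%.
Debt: weight = 1.19/7.78 = 0.1530; after-tax cost = 4% × (1 − 17%) = 3.3200%.
WACC = 0.8470 × 16.0940% + 0.1530 × 3.3200% = 14.1401%.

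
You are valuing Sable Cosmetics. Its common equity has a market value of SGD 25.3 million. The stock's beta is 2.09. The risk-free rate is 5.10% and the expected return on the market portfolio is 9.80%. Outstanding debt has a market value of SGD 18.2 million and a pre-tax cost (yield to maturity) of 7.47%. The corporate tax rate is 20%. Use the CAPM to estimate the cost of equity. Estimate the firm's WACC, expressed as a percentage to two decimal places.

11.18%

Market risk premium = 9.8% − 5.1% = 4.7%.
Cost of equity via CAPM: Re = 5.1% + 2.09 × 4.7% = 14.9230%.
Total capital V = 25.3 + 18.2 = 43.5.
Equity: weight = 25.3/43.5 = 0.5816; cost = 14.923%.
Debt: weight = 18.2/43.5 = 0.4184; after-tax cost = 7.47% × (1 − 20%) = 5.9760%.
WACC = 0.5816 × 14.9230% + 0.4184 × 5.9760% = 11.1797%.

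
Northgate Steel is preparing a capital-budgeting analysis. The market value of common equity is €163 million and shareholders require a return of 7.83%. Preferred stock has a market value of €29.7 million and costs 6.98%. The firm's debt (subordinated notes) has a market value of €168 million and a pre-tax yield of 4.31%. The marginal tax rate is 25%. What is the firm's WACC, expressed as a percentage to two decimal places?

5.62%

Total capital V = 163 + 29.7 + 168 = 360.7.
Equity: weight = 163/360.7 = 0.4519; cost = 7.83%.
Preferred: weight = 29.7/360.7 = 0.0823; cost = 6.98%.
Subordinated notes: weight = 168/360.7 = 0.4658; after-tax cost = 4.31% × (1 − 25%) = 3.2325%.
WACC = 0.4519 × 7.8300% + 0.0823 × 6.9800% + 0.4658 × 3.2325% = 5.6187%.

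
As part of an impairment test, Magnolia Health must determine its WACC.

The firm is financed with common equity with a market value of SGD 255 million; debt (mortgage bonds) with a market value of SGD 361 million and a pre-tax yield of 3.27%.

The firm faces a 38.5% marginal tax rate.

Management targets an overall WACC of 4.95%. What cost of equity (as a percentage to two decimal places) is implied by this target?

9.11%

Total capital V = 255 + 361 = 616.
Equity weight = 255/616 = 0.4140.
Mortgage bonds weight = 361/616 = 0.5860.
Debt contribution = 0.5860 × 3.27% × (1 − 38.5%) = 1.1786%.
Required equity contribution = 4.95% − 1.1786% = 3.7714%.
Re = 3.7714% / 0.4140 = 9.1106%.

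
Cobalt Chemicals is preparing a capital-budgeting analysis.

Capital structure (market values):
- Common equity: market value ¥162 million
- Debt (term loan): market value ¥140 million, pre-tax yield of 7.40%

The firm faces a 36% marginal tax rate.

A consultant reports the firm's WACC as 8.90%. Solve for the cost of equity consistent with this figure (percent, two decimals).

12.50%

Total capital V = 162 + 140 = 302.
Equity weight = 162/302 = 0.5364.
Term loan weight = 140/302 = 0.4636.
Debt contribution = 0.4636 × 7.4% × (1 − 36%) = 2.1955%.
Required equity contribution = 8.9% − 2.1955% = 6.7045%.
Re = 6.7045% / 0.5364 = 12.4985%.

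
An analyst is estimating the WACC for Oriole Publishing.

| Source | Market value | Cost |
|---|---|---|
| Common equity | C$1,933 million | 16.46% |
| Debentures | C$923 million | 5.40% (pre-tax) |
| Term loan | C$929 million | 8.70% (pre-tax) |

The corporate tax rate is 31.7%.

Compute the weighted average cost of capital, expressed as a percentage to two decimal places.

10.76%

Total capital V = 1933 + 923 + 929 = 3785.
Equity: weight = 1933/3785 = 0.5107; cost = 16.46%.
Debentures: weight = 923/3785 = 0.2439; after-tax cost = 5.4% × (1 − 31.7%) = 3.6882%.
Term loan: weight = 929/3785 = 0.2454; after-tax cost = 8.7% × (1 − 31.7%) = 5.9421%.
WACC = 0.5107 × 16.4600% + 0.2439 × 3.6882% + 0.2454 × 5.9421% = 10.7640%.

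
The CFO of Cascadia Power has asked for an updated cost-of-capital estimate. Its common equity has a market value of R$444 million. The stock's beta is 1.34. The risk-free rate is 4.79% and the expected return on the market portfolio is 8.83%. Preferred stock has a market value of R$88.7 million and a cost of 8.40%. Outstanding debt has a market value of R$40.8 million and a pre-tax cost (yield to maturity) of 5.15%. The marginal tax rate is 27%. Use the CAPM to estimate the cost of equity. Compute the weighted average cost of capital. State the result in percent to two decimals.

Market risk premium = 8.83% − 4.79% = 4.04%.
Cost of equity via CAPM: Re = 4.79% + 1.34 × 4.04% = 10.2036%.
Total capital V = 444 + 88.7 + 40.8 = 573.5.
Equity: weight = 444/573.5 = 0.7742; cost = 10.2036%.
Preferred: weight = 88.7/573.5 = 0.1547; cost = 8.4%.
Debt: weight = 40.8/573.5 = 0.0711; after-tax cost = 5.15% × (1 − 27%) = 3.7595%.
WACC = 0.7742 × 10.2036% + 0.1547 × 8.4000% + 0.0711 × 3.7595% = 9.4662%.

9.47%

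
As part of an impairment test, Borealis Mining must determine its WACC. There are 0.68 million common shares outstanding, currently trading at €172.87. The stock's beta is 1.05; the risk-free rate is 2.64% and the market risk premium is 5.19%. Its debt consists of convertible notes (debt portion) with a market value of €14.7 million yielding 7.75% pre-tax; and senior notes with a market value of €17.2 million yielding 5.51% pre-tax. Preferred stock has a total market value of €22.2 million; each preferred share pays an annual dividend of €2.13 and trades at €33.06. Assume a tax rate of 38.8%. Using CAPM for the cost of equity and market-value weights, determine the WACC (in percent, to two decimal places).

7.12%

Cost of equity via CAPM: Re = 2.64% + 1.05 × 5.19% = 8.0895%.
Cost of preferred: Rp = 2.13 / 33.06 = 6.4428%.
Market value of equity E = 172.87 × 0.68m = 117.5516m.
Total capital V = 117.5516 + 22.2 + 14.7 + 17.2 = 171.6516.
Equity: weight = 117.5516/171.6516 = 0.6848; cost = 8.0895%.
Preferred: weight = 22.2/171.6516 = 0.1293; cost = 6.4428%.
Convertible notes (debt portion): weight = 14.7/171.6516 = 0.0856; after-tax cost = 7.75% × (1 − 38.8%) = 4.7430%.
Senior notes: weight = 17.2/171.6516 = 0.1002; after-tax cost = 5.51% × (1 − 38.8%) = 3.3721%.
WACC = 0.6848 × 8.0895% + 0.1293 × 6.4428% + 0.0856 × 4.7430% + 0.1002 × 3.3721% = 7.1172%.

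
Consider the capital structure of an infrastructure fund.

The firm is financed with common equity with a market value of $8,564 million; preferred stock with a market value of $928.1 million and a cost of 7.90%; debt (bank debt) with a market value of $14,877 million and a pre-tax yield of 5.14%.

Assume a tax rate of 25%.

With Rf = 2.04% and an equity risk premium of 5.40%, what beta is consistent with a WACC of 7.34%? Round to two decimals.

Total capital V = 8564 + 928.1 + 14877 = 24369.1.
Equity weight = 8564/24369.1 = 0.3514.
Preferred weight = 928.1/24369.1 = 0.0381.
Bank debt weight = 14877/24369.1 = 0.6105.
Debt contribution = 0.6105 × 5.14% × (1 − 25%) = 2.3534%.
Preferred contribution = 0.0381 × 7.9% = 0.3009%.
Required equity contribution = 7.34% − 2.6543% = 4.6857%  ⇒  Re = 13.3333%.
CAPM: 13.3333% = 2.04% + β × 5.4%  ⇒  β = 2.0914.

2.09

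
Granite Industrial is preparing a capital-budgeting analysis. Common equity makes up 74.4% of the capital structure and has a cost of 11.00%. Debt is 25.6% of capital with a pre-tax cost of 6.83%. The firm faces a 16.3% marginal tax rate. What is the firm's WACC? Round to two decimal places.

9.65%

After-tax cost of debt = 6.83% × (1 − 16.3%) = 5.7167%.
WACC = 0.744 × 11.0000% + 0.256 × 5.7167% = 9.6475%.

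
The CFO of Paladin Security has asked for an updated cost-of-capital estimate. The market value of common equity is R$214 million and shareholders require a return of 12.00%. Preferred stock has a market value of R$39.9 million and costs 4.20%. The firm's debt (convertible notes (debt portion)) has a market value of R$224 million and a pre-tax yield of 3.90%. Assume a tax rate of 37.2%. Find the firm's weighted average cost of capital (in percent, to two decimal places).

Total capital V = 214 + 39.9 + 224 = 477.9.
Equity: weight = 214/477.9 = 0.4478; cost = 12%.
Preferred: weight = 39.9/477.9 = 0.0835; cost = 4.2%.
Convertible notes (debt portion): weight = 224/477.9 = 0.4687; after-tax cost = 3.9% × (1 − 37.2%) = 2.4492%.
WACC = 0.4478 × 12.0000% + 0.0835 × 4.2000% + 0.4687 × 2.4492% = 6.8722%.

6.87%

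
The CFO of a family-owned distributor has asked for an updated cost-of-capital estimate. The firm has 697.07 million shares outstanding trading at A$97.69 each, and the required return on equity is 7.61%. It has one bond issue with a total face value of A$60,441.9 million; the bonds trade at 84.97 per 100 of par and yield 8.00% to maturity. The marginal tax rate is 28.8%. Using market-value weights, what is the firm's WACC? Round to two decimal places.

6.79%

Market value of equity E = 97.69 × 697.07m = 68096.7683m. Market value of debt D = 60441.9m × 84.97/100 = 51357.48243m.
Total capital V = 68096.7683 + 51357.48243 = 119454.25073.
Equity: weight = 68096.7683/119454.25073 = 0.5701; cost = 7.61%.
Bonds outstanding: weight = 51357.48243/119454.25073 = 0.4299; after-tax cost = 8% × (1 − 28.8%) = 5.6960%.
WACC = 0.5701 × 7.6100% + 0.4299 × 5.6960% = 6.7871%.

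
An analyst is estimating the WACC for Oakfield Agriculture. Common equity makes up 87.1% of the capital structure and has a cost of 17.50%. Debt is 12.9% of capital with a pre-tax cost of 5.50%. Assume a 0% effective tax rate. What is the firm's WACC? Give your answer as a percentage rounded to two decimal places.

15.95%

After-tax cost of debt = 5.5% × (1 − 0%) = 5.5000%.
WACC = 0.871 × 17.5000% + 0.129 × 5.5000% = 15.9520%.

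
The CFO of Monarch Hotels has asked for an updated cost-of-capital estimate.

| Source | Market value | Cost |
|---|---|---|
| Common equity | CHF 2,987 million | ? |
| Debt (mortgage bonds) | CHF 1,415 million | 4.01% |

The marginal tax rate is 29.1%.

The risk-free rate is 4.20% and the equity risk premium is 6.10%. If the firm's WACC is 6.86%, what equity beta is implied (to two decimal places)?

Total capital V = 2987 + 1415 = 4402.
Equity weight = 2987/4402 = 0.6786.
Mortgage bonds weight = 1415/4402 = 0.3214.
Debt contribution = 0.3214 × 4.01% × (1 − 29.1%) = 0.9139%.
Required equity contribution = 6.86% − 0.9139% = 5.9461%  ⇒  Re = 8.7629%.
CAPM: 8.7629% = 4.2% + β × 6.1%  ⇒  β = 0.7480.

0.75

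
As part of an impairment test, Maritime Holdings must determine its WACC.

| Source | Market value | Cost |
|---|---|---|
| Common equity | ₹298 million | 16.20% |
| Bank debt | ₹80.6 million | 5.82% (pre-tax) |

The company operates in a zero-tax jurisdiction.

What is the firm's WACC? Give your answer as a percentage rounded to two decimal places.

13.99%

Total capital V = 298 + 80.6 = 378.6.
Equity: weight = 298/378.6 = 0.7871; cost = 16.2%.
Bank debt: weight = 80.6/378.6 = 0.2129; after-tax cost = 5.82% × (1 − 0%) = 5.8200%.
WACC = 0.7871 × 16.2000% + 0.2129 × 5.8200% = 13.9902%.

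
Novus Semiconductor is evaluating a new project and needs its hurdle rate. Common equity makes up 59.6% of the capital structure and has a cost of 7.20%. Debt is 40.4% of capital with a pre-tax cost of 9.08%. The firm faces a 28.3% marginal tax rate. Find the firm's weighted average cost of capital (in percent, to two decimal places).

6.92%

After-tax cost of debt = 9.08% × (1 − 28.3%) = 6.5104%.
WACC = 0.596 × 7.2000% + 0.404 × 6.5104% = 6.9214%.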